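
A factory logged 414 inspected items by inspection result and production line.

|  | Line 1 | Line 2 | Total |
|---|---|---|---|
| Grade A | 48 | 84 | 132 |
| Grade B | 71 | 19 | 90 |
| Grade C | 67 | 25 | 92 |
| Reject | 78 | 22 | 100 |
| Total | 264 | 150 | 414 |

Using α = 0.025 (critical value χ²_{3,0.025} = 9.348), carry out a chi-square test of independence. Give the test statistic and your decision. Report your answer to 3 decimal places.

Grand total N = 414.
Expected counts (row total × column total / N):
  Grade A, Line 1: 132×264/414 = 84.1739
  Grade A, Line 2: 132×150/414 = 47.8261
  Grade B, Line 1: 90×264/414 = 57.3913
  Grade B, Line 2: 90×150/414 = 32.6087
  Grade C, Line 1: 92×264/414 = 58.6667
  Grade C, Line 2: 92×150/414 = 33.3333
  Reject, Line 1: 100×264/414 = 63.7681
  Reject, Line 2: 100×150/414 = 36.2319
Contributions (O − E)²/E:
  (48 − 84.1739)²/84.1739 = 15.5458
  (84 − 47.8261)²/47.8261 = 27.3606
  (71 − 57.3913)²/57.3913 = 3.2269
  (19 − 32.6087)²/32.6087 = 5.6794
  (67 − 58.6667)²/58.6667 = 1.1837
  (25 − 33.3333)²/33.3333 = 2.0833
  (78 − 63.7681)²/63.7681 = 3.1763
  (22 − 36.2319)²/36.2319 = 5.5903
χ² = 15.5458 + 27.3606 + 3.2269 + 5.6794 + 1.1837 + 2.0833 + 3.1763 + 5.5903 = 63.846
df = (4−1)(2−1) = 3. Since 63.846 > 9.348, reject the null hypothesis of independence at α = 0.025.

63.846; reject H₀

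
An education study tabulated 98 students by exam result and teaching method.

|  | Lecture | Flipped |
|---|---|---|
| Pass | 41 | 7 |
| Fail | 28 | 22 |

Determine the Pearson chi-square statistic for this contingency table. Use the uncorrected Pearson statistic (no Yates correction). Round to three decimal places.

10.171

Row totals: 48, 50. Column totals: 69, 29. Grand total N = 98.
Expected counts (row total × column total / N):
  Pass, Lecture: 48×69/98 = 33.7959
  Pass, Flipped: 48×29/98 = 14.2041
  Fail, Lecture: 50×69/98 = 35.2041
  Fail, Flipped: 50×29/98 = 14.7959
Contributions (O − E)²/E:
  (41 − 33.7959)²/33.7959 = 1.5357
  (7 − 14.2041)²/14.2041 = 3.6538
  (28 − 35.2041)²/35.2041 = 1.4742
  (22 − 14.7959)²/14.7959 = 3.5077
χ² = 1.5357 + 3.6538 + 1.4742 + 3.5077 = 10.171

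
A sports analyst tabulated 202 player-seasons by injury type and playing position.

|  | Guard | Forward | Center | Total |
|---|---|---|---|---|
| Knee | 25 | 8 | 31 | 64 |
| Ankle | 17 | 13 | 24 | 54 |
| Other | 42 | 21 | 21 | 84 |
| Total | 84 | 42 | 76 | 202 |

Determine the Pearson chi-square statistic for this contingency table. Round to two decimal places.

12.18

Grand total N = 202.
Expected counts (row total × column total / N):
  Knee, Guard: 64×84/202 = 26.614
  Knee, Forward: 64×42/202 = 13.307
  Knee, Center: 64×76/202 = 24.079
  Ankle, Guard: 54×84/202 = 22.455
  Ankle, Forward: 54×42/202 = 11.228
  Ankle, Center: 54×76/202 = 20.317
  Other, Guard: 84×84/202 = 34.931
  Other, Forward: 84×42/202 = 17.465
  Other, Center: 84×76/202 = 31.604
Contributions (O − E)²/E:
  (25 − 26.614)²/26.614 = 0.0979
  (8 − 13.307)²/13.307 = 2.1165
  (31 − 24.079)²/24.079 = 1.9893
  (17 − 22.455)²/22.455 = 1.3252
  (13 − 11.228)²/11.228 = 0.2797
  (24 − 20.317)²/20.317 = 0.6676
  (42 − 34.931)²/34.931 = 1.4306
  (21 − 17.465)²/17.465 = 0.7155
  (21 − 31.604)²/31.604 = 3.5579
χ² = 0.0979 + 2.1165 + 1.9893 + 1.3252 + 0.2797 + 0.6676 + 1.4306 + 0.7155 + 3.5579 = 12.18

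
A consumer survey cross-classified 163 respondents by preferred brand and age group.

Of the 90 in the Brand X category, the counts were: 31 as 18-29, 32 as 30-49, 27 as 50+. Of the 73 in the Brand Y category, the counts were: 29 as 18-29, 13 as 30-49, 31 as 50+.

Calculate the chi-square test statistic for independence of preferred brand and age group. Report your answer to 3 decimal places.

6.664

Row totals: 90, 73. Column totals: 60, 45, 58. Grand total N = 163.
Expected counts (row total × column total / N):
  Brand X, 18-29: 90×60/163 = 33.1288
  Brand X, 30-49: 90×45/163 = 24.8466
  Brand X, 50+: 90×58/163 = 32.0245
  Brand Y, 18-29: 73×60/163 = 26.8712
  Brand Y, 30-49: 73×45/163 = 20.1534
  Brand Y, 50+: 73×58/163 = 25.9755
Contributions (O − E)²/E:
  (31 − 33.1288)²/33.1288 = 0.1368
  (32 − 24.8466)²/24.8466 = 2.0595
  (27 − 32.0245)²/32.0245 = 0.7883
  (29 − 26.8712)²/26.8712 = 0.1686
  (13 − 20.1534)²/20.1534 = 2.5391
  (31 − 25.9755)²/25.9755 = 0.9719
χ² = 0.1368 + 2.0595 + 0.7883 + 0.1686 + 2.5391 + 0.9719 = 6.664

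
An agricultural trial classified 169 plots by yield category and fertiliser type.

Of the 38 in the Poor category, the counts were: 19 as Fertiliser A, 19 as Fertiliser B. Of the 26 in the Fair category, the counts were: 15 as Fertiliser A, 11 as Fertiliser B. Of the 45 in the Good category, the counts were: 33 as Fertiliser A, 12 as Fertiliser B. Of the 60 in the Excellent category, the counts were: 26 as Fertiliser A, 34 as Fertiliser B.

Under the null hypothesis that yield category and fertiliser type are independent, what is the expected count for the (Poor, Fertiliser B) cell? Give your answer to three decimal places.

Row total (Poor) = 38; column total (Fertiliser B) = 76; grand total N = 169.
Expected count = (row total × column total) / N = 38 × 76 / 169 = 17.089.

17.089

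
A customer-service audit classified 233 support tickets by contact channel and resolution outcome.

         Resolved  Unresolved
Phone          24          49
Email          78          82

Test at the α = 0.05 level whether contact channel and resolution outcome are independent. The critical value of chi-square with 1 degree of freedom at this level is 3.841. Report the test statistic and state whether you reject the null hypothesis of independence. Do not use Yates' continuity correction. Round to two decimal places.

5.13; reject H₀

Row totals: 73, 160. Column totals: 102, 131. Grand total N = 233.
Expected counts (row total × column total / N):
  Phone, Resolved: 73×102/233 = 31.957
  Phone, Unresolved: 73×131/233 = 41.043
  Email, Resolved: 160×102/233 = 70.043
  Email, Unresolved: 160×131/233 = 89.957
Contributions (O − E)²/E:
  (24 − 31.957)²/31.957 = 1.9812
  (49 − 41.043)²/41.043 = 1.5426
  (78 − 70.043)²/70.043 = 0.9039
  (82 − 89.957)²/89.957 = 0.7038
χ² = 1.9812 + 1.5426 + 0.9039 + 0.7038 = 5.13
df = (2−1)(2−1) = 1. Since 5.13 > 3.841, reject the null hypothesis of independence at α = 0.05.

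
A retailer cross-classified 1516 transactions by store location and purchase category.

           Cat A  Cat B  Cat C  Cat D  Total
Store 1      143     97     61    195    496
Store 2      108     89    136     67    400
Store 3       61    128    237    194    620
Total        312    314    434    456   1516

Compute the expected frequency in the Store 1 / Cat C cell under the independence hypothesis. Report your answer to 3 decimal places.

Row total (Store 1) = 496; column total (Cat C) = 434; grand total N = 1516.
Expected count = (row total × column total) / N = 496 × 434 / 1516 = 141.995.

141.995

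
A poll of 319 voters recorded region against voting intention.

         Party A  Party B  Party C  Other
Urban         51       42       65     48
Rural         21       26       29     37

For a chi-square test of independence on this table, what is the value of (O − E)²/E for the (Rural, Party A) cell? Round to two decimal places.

0.80

Row total (Rural) = 113; column total (Party A) = 72; N = 319.
Expected count E = 113 × 72 / 319 = 25.505.
Contribution = (O − E)²/E = (21 − 25.505)² / 25.505 = 0.80.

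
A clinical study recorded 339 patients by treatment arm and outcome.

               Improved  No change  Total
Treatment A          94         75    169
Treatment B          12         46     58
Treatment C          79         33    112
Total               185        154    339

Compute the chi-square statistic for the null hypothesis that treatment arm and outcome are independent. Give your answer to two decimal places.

38.45

Grand total N = 339.
Expected counts (row total × column total / N):
  Treatment A, Improved: 169×185/339 = 92.227
  Treatment A, No change: 169×154/339 = 76.773
  Treatment B, Improved: 58×185/339 = 31.652
  Treatment B, No change: 58×154/339 = 26.348
  Treatment C, Improved: 112×185/339 = 61.121
  Treatment C, No change: 112×154/339 = 50.879
Contributions (O − E)²/E:
  (94 − 92.227)²/92.227 = 0.0341
  (75 − 76.773)²/76.773 = 0.0409
  (12 − 31.652)²/31.652 = 12.2015
  (46 − 26.348)²/26.348 = 14.6577
  (79 − 61.121)²/61.121 = 5.2299
  (33 − 50.879)²/50.879 = 6.2827
χ² = 0.0341 + 0.0409 + 12.2015 + 14.6577 + 5.2299 + 6.2827 = 38.45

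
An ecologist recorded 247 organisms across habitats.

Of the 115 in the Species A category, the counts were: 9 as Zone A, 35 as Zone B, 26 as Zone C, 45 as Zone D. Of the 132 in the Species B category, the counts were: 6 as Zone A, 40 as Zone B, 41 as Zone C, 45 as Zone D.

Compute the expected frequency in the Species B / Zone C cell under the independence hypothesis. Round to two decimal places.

35.81

Row total (Species B) = 132; column total (Zone C) = 67; grand total N = 247.
Expected count = (row total × column total) / N = 132 × 67 / 247 = 35.81.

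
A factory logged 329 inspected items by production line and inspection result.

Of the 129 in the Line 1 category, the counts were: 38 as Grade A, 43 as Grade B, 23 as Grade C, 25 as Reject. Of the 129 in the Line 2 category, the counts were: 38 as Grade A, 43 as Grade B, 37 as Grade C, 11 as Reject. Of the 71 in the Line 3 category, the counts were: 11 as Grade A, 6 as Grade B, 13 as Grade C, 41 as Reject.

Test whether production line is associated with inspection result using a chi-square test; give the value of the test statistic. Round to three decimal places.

Row totals: 129, 129, 71. Column totals: 87, 92, 73, 77. Grand total N = 329.
Expected counts (row total × column total / N):
  Line 1, Grade A: 129×87/329 = 34.1125
  Line 1, Grade B: 129×92/329 = 36.0729
  Line 1, Grade C: 129×73/329 = 28.6231
  Line 1, Reject: 129×77/329 = 30.1915
  Line 2, Grade A: 129×87/329 = 34.1125
  Line 2, Grade B: 129×92/329 = 36.0729
  Line 2, Grade C: 129×73/329 = 28.6231
  Line 2, Reject: 129×77/329 = 30.1915
  Line 3, Grade A: 71×87/329 = 18.7751
  Line 3, Grade B: 71×92/329 = 19.8541
  Line 3, Grade C: 71×73/329 = 15.7538
  Line 3, Reject: 71×77/329 = 16.6170
Contributions (O − E)²/E:
  (38 − 34.1125)²/34.1125 = 0.4430
  (43 − 36.0729)²/36.0729 = 1.3302
  (23 − 28.6231)²/28.6231 = 1.1047
  (25 − 30.1915)²/30.1915 = 0.8927
  (38 − 34.1125)²/34.1125 = 0.4430
  (43 − 36.0729)²/36.0729 = 1.3302
  (37 − 28.6231)²/28.6231 = 2.4516
  (11 − 30.1915)²/30.1915 = 12.1993
  (11 − 18.7751)²/18.7751 = 3.2198
  (6 − 19.8541)²/19.8541 = 9.6673
  (13 − 15.7538)²/15.7538 = 0.4814
  (41 − 16.6170)²/16.6170 = 35.7785
χ² = 0.4430 + 1.3302 + 1.1047 + 0.8927 + 0.4430 + 1.3302 + 2.4516 + 12.1993 + 3.2198 + 9.6673 + 0.4814 + 35.7785 = 69.342

69.342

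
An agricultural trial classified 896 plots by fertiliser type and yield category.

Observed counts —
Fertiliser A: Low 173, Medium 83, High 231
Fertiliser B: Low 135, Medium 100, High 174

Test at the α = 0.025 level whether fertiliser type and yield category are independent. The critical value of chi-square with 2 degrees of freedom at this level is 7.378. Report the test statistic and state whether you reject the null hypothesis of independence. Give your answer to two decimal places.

Row totals: 487, 409. Column totals: 308, 183, 405. Grand total N = 896.
Expected counts (row total × column total / N):
  Fertiliser A, Low: 487×308/896 = 167.406
  Fertiliser A, Medium: 487×183/896 = 99.465
  Fertiliser A, High: 487×405/896 = 220.128
  Fertiliser B, Low: 409×308/896 = 140.594
  Fertiliser B, Medium: 409×183/896 = 83.535
  Fertiliser B, High: 409×405/896 = 184.872
Contributions (O − E)²/E:
  (173 − 167.406)²/167.406 = 0.1869
  (83 − 99.465)²/99.465 = 2.7255
  (231 − 220.128)²/220.128 = 0.5370
  (135 − 140.594)²/140.594 = 0.2226
  (100 − 83.535)²/83.535 = 3.2453
  (174 − 184.872)²/184.872 = 0.6394
χ² = 0.1869 + 2.7255 + 0.5370 + 0.2226 + 3.2453 + 0.6394 = 7.56
df = (2−1)(3−1) = 2. Since 7.56 > 7.378, reject the null hypothesis of independence at α = 0.025.

7.56; reject H₀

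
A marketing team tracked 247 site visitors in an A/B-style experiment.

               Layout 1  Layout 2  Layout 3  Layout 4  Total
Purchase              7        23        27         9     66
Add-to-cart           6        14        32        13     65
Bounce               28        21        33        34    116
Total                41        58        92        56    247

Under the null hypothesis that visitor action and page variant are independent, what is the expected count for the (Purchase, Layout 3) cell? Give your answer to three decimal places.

Row total (Purchase) = 66; column total (Layout 3) = 92; grand total N = 247.
Expected count = (row total × column total) / N = 66 × 92 / 247 = 24.583.

24.583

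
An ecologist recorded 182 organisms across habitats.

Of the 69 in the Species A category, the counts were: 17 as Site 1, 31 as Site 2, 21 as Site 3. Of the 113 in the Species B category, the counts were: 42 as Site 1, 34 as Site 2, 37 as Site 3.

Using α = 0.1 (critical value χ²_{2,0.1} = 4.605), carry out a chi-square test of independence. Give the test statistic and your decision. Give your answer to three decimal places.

Row totals: 69, 113. Column totals: 59, 65, 58. Grand total N = 182.
Expected counts (row total × column total / N):
  Species A, Site 1: 69×59/182 = 22.3681
  Species A, Site 2: 69×65/182 = 24.6429
  Species A, Site 3: 69×58/182 = 21.9890
  Species B, Site 1: 113×59/182 = 36.6319
  Species B, Site 2: 113×65/182 = 40.3571
  Species B, Site 3: 113×58/182 = 36.0110
Contributions (O − E)²/E:
  (17 − 22.3681)²/22.3681 = 1.2883
  (31 − 24.6429)²/24.6429 = 1.6399
  (21 − 21.9890)²/21.9890 = 0.0445
  (42 − 36.6319)²/36.6319 = 0.7867
  (34 − 40.3571)²/40.3571 = 1.0014
  (37 − 36.0110)²/36.0110 = 0.0272
χ² = 1.2883 + 1.6399 + 0.0445 + 0.7867 + 1.0014 + 0.0272 = 4.788
df = (2−1)(3−1) = 2. Since 4.788 > 4.605, reject the null hypothesis of independence at α = 0.1.

4.788; reject H₀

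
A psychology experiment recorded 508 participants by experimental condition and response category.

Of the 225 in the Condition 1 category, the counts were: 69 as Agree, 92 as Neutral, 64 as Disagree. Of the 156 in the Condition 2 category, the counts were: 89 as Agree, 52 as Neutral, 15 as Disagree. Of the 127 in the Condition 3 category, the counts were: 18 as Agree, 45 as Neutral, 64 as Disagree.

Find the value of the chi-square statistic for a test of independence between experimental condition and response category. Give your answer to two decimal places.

81.92

Row totals: 225, 156, 127. Column totals: 176, 189, 143. Grand total N = 508.
Expected counts (row total × column total / N):
  Condition 1, Agree: 225×176/508 = 77.953
  Condition 1, Neutral: 225×189/508 = 83.711
  Condition 1, Disagree: 225×143/508 = 63.337
  Condition 2, Agree: 156×176/508 = 54.047
  Condition 2, Neutral: 156×189/508 = 58.039
  Condition 2, Disagree: 156×143/508 = 43.913
  Condition 3, Agree: 127×176/508 = 44.000
  Condition 3, Neutral: 127×189/508 = 47.250
  Condition 3, Disagree: 127×143/508 = 35.750
Contributions (O − E)²/E:
  (69 − 77.953)²/77.953 = 1.0283
  (92 − 83.711)²/83.711 = 0.8208
  (64 − 63.337)²/63.337 = 0.0069
  (89 − 54.047)²/54.047 = 22.6046
  (52 − 58.039)²/58.039 = 0.6284
  (15 − 43.913)²/43.913 = 19.0368
  (18 − 44.000)²/44.000 = 15.3636
  (45 − 47.250)²/47.250 = 0.1071
  (64 − 35.750)²/35.750 = 22.3234
χ² = 1.0283 + 0.8208 + 0.0069 + 22.6046 + 0.6284 + 19.0368 + 15.3636 + 0.1071 + 22.3234 = 81.92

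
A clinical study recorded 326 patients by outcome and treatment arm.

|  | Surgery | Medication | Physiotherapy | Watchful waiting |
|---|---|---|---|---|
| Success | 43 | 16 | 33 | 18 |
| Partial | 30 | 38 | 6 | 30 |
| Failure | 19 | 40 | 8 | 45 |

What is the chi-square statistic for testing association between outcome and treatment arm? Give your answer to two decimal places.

60.49

Row totals: 110, 104, 112. Column totals: 92, 94, 47, 93. Grand total N = 326.
Expected counts (row total × column total / N):
  Success, Surgery: 110×92/326 = 31.043
  Success, Medication: 110×94/326 = 31.718
  Success, Physiotherapy: 110×47/326 = 15.859
  Success, Watchful waiting: 110×93/326 = 31.380
  Partial, Surgery: 104×92/326 = 29.350
  Partial, Medication: 104×94/326 = 29.988
  Partial, Physiotherapy: 104×47/326 = 14.994
  Partial, Watchful waiting: 104×93/326 = 29.669
  Failure, Surgery: 112×92/326 = 31.607
  Failure, Medication: 112×94/326 = 32.294
  Failure, Physiotherapy: 112×47/326 = 16.147
  Failure, Watchful waiting: 112×93/326 = 31.951
Contributions (O − E)²/E:
  (43 − 31.043)²/31.043 = 4.6055
  (16 − 31.718)²/31.718 = 7.7891
  (33 − 15.859)²/15.859 = 18.5266
  (18 − 31.380)²/31.380 = 5.7050
  (30 − 29.350)²/29.350 = 0.0144
  (38 − 29.988)²/29.988 = 2.1406
  (6 − 14.994)²/14.994 = 5.3950
  (30 − 29.669)²/29.669 = 0.0037
  (19 − 31.607)²/31.607 = 5.0285
  (40 − 32.294)²/32.294 = 1.8388
  (8 − 16.147)²/16.147 = 4.1106
  (45 − 31.951)²/31.951 = 5.3293
χ² = 4.6055 + 7.7891 + 18.5266 + 5.7050 + 0.0144 + 2.1406 + 5.3950 + 0.0037 + 5.0285 + 1.8388 + 4.1106 + 5.3293 = 60.49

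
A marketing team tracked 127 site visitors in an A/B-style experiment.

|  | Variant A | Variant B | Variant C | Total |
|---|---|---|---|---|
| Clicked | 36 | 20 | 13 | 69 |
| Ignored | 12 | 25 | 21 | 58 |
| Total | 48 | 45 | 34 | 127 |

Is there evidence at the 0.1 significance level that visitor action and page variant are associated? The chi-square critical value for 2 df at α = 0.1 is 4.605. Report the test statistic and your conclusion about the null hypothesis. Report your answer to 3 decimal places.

Grand total N = 127.
Expected counts (row total × column total / N):
  Clicked, Variant A: 69×48/127 = 26.0787
  Clicked, Variant B: 69×45/127 = 24.4488
  Clicked, Variant C: 69×34/127 = 18.4724
  Ignored, Variant A: 58×48/127 = 21.9213
  Ignored, Variant B: 58×45/127 = 20.5512
  Ignored, Variant C: 58×34/127 = 15.5276
Contributions (O − E)²/E:
  (36 − 26.0787)²/26.0787 = 3.7744
  (20 − 24.4488)²/24.4488 = 0.8095
  (13 − 18.4724)²/18.4724 = 1.6212
  (12 − 21.9213)²/21.9213 = 4.4903
  (25 − 20.5512)²/20.5512 = 0.9630
  (21 − 15.5276)²/15.5276 = 1.9286
χ² = 3.7744 + 0.8095 + 1.6212 + 4.4903 + 0.9630 + 1.9286 = 13.587
df = (2−1)(3−1) = 2. Since 13.587 > 4.605, reject the null hypothesis of independence at α = 0.1.

13.587; reject H₀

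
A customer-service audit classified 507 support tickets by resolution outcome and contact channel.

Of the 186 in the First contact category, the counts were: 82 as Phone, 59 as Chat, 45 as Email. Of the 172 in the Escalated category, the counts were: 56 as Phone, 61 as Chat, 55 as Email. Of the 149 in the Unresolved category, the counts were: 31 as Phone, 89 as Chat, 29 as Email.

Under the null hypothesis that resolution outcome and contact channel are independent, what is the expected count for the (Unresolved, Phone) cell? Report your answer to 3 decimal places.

Row total (Unresolved) = 149; column total (Phone) = 169; grand total N = 507.
Expected count = (row total × column total) / N = 149 × 169 / 507 = 49.667.

49.667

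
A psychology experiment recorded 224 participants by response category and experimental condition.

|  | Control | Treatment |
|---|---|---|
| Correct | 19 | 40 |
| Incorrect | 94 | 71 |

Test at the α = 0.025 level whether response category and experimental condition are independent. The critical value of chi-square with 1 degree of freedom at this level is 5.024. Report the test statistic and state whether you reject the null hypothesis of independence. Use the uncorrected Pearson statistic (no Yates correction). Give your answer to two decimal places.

Row totals: 59, 165. Column totals: 113, 111. Grand total N = 224.
Expected counts (row total × column total / N):
  Correct, Control: 59×113/224 = 29.763
  Correct, Treatment: 59×111/224 = 29.237
  Incorrect, Control: 165×113/224 = 83.237
  Incorrect, Treatment: 165×111/224 = 81.763
Contributions (O − E)²/E:
  (19 − 29.763)²/29.763 = 3.8922
  (40 − 29.237)²/29.237 = 3.9622
  (94 − 83.237)²/83.237 = 1.3917
  (71 − 81.763)²/81.763 = 1.4168
χ² = 3.8922 + 3.9622 + 1.3917 + 1.4168 = 10.66
df = (2−1)(2−1) = 1. Since 10.66 > 5.024, reject the null hypothesis of independence at α = 0.025.

10.66; reject H₀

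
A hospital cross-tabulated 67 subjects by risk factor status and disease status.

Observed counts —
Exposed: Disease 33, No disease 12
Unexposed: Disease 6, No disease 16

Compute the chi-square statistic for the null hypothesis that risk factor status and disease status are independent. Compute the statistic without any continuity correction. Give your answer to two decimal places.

12.89

Row totals: 45, 22. Column totals: 39, 28. Grand total N = 67.
Expected counts (row total × column total / N):
  Exposed, Disease: 45×39/67 = 26.194
  Exposed, No disease: 45×28/67 = 18.806
  Unexposed, Disease: 22×39/67 = 12.806
  Unexposed, No disease: 22×28/67 = 9.194
Contributions (O − E)²/E:
  (33 − 26.194)²/26.194 = 1.7684
  (12 − 18.806)²/18.806 = 2.4631
  (6 − 12.806)²/12.806 = 3.6172
  (16 − 9.194)²/9.194 = 5.0382
χ² = 1.7684 + 2.4631 + 3.6172 + 5.0382 = 12.89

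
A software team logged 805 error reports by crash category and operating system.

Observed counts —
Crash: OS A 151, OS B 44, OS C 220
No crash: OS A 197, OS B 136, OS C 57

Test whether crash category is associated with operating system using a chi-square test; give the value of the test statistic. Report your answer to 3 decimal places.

148.386

Row totals: 415, 390. Column totals: 348, 180, 277. Grand total N = 805.
Expected counts (row total × column total / N):
  Crash, OS A: 415×348/805 = 179.4037
  Crash, OS B: 415×180/805 = 92.7950
  Crash, OS C: 415×277/805 = 142.8012
  No crash, OS A: 390×348/805 = 168.5963
  No crash, OS B: 390×180/805 = 87.2050
  No crash, OS C: 390×277/805 = 134.1988
Contributions (O − E)²/E:
  (151 − 179.4037)²/179.4037 = 4.4970
  (44 − 92.7950)²/92.7950 = 25.6582
  (220 − 142.8012)²/142.8012 = 41.7339
  (197 − 168.5963)²/168.5963 = 4.7852
  (136 − 87.2050)²/87.2050 = 27.3029
  (57 − 134.1988)²/134.1988 = 44.4092
χ² = 4.4970 + 25.6582 + 41.7339 + 4.7852 + 27.3029 + 44.4092 = 148.386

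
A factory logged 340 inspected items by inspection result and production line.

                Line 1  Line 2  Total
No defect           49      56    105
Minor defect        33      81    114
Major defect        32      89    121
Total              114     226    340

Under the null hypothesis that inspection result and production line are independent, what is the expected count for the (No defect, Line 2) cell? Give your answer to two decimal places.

Row total (No defect) = 105; column total (Line 2) = 226; grand total N = 340.
Expected count = (row total × column total) / N = 105 × 226 / 340 = 69.79.

69.79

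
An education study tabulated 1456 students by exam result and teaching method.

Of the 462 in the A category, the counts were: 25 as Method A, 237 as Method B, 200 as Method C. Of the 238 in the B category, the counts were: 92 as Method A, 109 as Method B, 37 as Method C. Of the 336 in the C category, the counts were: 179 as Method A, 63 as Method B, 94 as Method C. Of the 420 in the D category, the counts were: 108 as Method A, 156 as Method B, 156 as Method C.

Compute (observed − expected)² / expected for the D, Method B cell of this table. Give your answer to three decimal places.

Row total (D) = 420; column total (Method B) = 565; N = 1456.
Expected count E = 420 × 565 / 1456 = 162.9808.
Contribution = (O − E)²/E = (156 − 162.9808)² / 162.9808 = 0.299.

0.299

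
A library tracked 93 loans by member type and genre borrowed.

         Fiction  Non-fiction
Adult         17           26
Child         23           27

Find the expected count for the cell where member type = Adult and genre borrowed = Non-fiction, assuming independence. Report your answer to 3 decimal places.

24.505

Row total (Adult) = 43; column total (Non-fiction) = 53; grand total N = 93.
Expected count = (row total × column total) / N = 43 × 53 / 93 = 24.505.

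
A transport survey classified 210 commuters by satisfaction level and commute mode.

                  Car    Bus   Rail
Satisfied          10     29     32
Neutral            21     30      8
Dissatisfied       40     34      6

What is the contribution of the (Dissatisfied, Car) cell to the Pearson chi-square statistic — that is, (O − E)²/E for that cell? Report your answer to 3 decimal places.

6.203

Row total (Dissatisfied) = 80; column total (Car) = 71; N = 210.
Expected count E = 80 × 71 / 210 = 27.0476.
Contribution = (O − E)²/E = (40 − 27.0476)² / 27.0476 = 6.203.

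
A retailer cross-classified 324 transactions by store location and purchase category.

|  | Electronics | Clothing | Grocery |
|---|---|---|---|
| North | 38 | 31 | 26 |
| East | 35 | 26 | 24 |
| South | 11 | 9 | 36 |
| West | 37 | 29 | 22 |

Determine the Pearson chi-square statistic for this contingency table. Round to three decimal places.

Row totals: 95, 85, 56, 88. Column totals: 121, 95, 108. Grand total N = 324.
Expected counts (row total × column total / N):
  North, Electronics: 95×121/324 = 35.4784
  North, Clothing: 95×95/324 = 27.8549
  North, Grocery: 95×108/324 = 31.6667
  East, Electronics: 85×121/324 = 31.7438
  East, Clothing: 85×95/324 = 24.9228
  East, Grocery: 85×108/324 = 28.3333
  South, Electronics: 56×121/324 = 20.9136
  South, Clothing: 56×95/324 = 16.4198
  South, Grocery: 56×108/324 = 18.6667
  West, Electronics: 88×121/324 = 32.8642
  West, Clothing: 88×95/324 = 25.8025
  West, Grocery: 88×108/324 = 29.3333
Contributions (O − E)²/E:
  (38 − 35.4784)²/35.4784 = 0.1792
  (31 − 27.8549)²/27.8549 = 0.3551
  (26 − 31.6667)²/31.6667 = 1.0140
  (35 − 31.7438)²/31.7438 = 0.3340
  (26 − 24.9228)²/24.9228 = 0.0466
  (24 − 28.3333)²/28.3333 = 0.6627
  (11 − 20.9136)²/20.9136 = 4.6993
  (9 − 16.4198)²/16.4198 = 3.3529
  (36 − 18.6667)²/18.6667 = 16.0951
  (37 − 32.8642)²/32.8642 = 0.5205
  (29 − 25.8025)²/25.8025 = 0.3962
  (22 − 29.3333)²/29.3333 = 1.8333
χ² = 0.1792 + 0.3551 + 1.0140 + 0.3340 + 0.0466 + 0.6627 + 4.6993 + 3.3529 + 16.0951 + 0.5205 + 0.3962 + 1.8333 = 29.489

29.489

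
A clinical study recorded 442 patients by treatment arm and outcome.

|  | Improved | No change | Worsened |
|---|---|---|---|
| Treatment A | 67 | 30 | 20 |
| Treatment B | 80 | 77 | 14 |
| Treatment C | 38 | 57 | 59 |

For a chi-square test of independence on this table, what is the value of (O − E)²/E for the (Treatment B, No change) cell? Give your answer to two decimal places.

2.89

Row total (Treatment B) = 171; column total (No change) = 164; N = 442.
Expected count E = 171 × 164 / 442 = 63.448.
Contribution = (O − E)²/E = (77 − 63.448)² / 63.448 = 2.89.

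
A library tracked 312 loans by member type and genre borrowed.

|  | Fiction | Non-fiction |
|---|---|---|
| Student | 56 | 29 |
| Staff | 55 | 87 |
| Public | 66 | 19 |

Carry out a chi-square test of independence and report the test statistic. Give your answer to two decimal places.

36.79

Row totals: 85, 142, 85. Column totals: 177, 135. Grand total N = 312.
Expected counts (row total × column total / N):
  Student, Fiction: 85×177/312 = 48.2212
  Student, Non-fiction: 85×135/312 = 36.7788
  Staff, Fiction: 142×177/312 = 80.5577
  Staff, Non-fiction: 142×135/312 = 61.4423
  Public, Fiction: 85×177/312 = 48.2212
  Public, Non-fiction: 85×135/312 = 36.7788
Contributions (O − E)²/E:
  (56 − 48.2212)²/48.2212 = 1.2548
  (29 − 36.7788)²/36.7788 = 1.6452
  (55 − 80.5577)²/80.5577 = 8.1084
  (87 − 61.4423)²/61.4423 = 10.6310
  (66 − 48.2212)²/48.2212 = 6.5549
  (19 − 36.7788)²/36.7788 = 8.5942
χ² = 1.2548 + 1.6452 + 8.1084 + 10.6310 + 6.5549 + 8.5942 = 36.79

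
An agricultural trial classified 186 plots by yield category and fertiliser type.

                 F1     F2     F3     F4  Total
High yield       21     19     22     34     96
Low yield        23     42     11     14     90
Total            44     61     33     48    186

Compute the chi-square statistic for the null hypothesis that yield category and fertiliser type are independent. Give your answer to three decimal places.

20.591

Grand total N = 186.
Expected counts (row total × column total / N):
  High yield, F1: 96×44/186 = 22.70968
  High yield, F2: 96×61/186 = 31.48387
  High yield, F3: 96×33/186 = 17.03226
  High yield, F4: 96×48/186 = 24.77419
  Low yield, F1: 90×44/186 = 21.29032
  Low yield, F2: 90×61/186 = 29.51613
  Low yield, F3: 90×33/186 = 15.96774
  Low yield, F4: 90×48/186 = 23.22581
Contributions (O − E)²/E:
  (21 − 22.70968)²/22.70968 = 0.1287
  (19 − 31.48387)²/31.48387 = 4.9501
  (22 − 17.03226)²/17.03226 = 1.4489
  (34 − 24.77419)²/24.77419 = 3.4357
  (23 − 21.29032)²/21.29032 = 0.1373
  (42 − 29.51613)²/29.51613 = 5.2801
  (11 − 15.96774)²/15.96774 = 1.5455
  (14 − 23.22581)²/23.22581 = 3.6647
χ² = 0.1287 + 4.9501 + 1.4489 + 3.4357 + 0.1373 + 5.2801 + 1.5455 + 3.6647 = 20.591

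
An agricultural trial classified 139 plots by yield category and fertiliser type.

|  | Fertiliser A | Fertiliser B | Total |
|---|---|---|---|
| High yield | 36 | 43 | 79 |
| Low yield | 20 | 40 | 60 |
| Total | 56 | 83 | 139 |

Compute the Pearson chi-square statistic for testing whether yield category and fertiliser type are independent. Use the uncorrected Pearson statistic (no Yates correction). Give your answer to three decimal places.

Grand total N = 139.
Expected counts (row total × column total / N):
  High yield, Fertiliser A: 79×56/139 = 31.82734
  High yield, Fertiliser B: 79×83/139 = 47.17266
  Low yield, Fertiliser A: 60×56/139 = 24.17266
  Low yield, Fertiliser B: 60×83/139 = 35.82734
Contributions (O − E)²/E:
  (36 − 31.82734)²/31.82734 = 0.5470
  (43 − 47.17266)²/47.17266 = 0.3691
  (20 − 24.17266)²/24.17266 = 0.7203
  (40 − 35.82734)²/35.82734 = 0.4860
χ² = 0.5470 + 0.3691 + 0.7203 + 0.4860 = 2.122

2.122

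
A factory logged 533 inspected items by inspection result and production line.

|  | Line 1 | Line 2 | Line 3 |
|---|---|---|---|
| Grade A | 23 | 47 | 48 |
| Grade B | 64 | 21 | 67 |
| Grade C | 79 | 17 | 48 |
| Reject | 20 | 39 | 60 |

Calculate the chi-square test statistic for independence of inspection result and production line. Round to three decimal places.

75.204

Row totals: 118, 152, 144, 119. Column totals: 186, 124, 223. Grand total N = 533.
Expected counts (row total × column total / N):
  Grade A, Line 1: 118×186/533 = 41.1782
  Grade A, Line 2: 118×124/533 = 27.4522
  Grade A, Line 3: 118×223/533 = 49.3696
  Grade B, Line 1: 152×186/533 = 53.0432
  Grade B, Line 2: 152×124/533 = 35.3621
  Grade B, Line 3: 152×223/533 = 63.5947
  Grade C, Line 1: 144×186/533 = 50.2514
  Grade C, Line 2: 144×124/533 = 33.5009
  Grade C, Line 3: 144×223/533 = 60.2477
  Reject, Line 1: 119×186/533 = 41.5272
  Reject, Line 2: 119×124/533 = 27.6848
  Reject, Line 3: 119×223/533 = 49.7880
Contributions (O − E)²/E:
  (23 − 41.1782)²/41.1782 = 8.0248
  (47 − 27.4522)²/27.4522 = 13.9193
  (48 − 49.3696)²/49.3696 = 0.0380
  (64 − 53.0432)²/53.0432 = 2.2633
  (21 − 35.3621)²/35.3621 = 5.8331
  (67 − 63.5947)²/63.5947 = 0.1823
  (79 − 50.2514)²/50.2514 = 16.4469
  (17 − 33.5009)²/33.5009 = 8.1275
  (48 − 60.2477)²/60.2477 = 2.4898
  (20 − 41.5272)²/41.5272 = 11.1594
  (39 − 27.6848)²/27.6848 = 4.6247
  (60 − 49.7880)²/49.7880 = 2.0946
χ² = 8.0248 + 13.9193 + 0.0380 + 2.2633 + 5.8331 + 0.1823 + 16.4469 + 8.1275 + 2.4898 + 11.1594 + 4.6247 + 2.0946 = 75.204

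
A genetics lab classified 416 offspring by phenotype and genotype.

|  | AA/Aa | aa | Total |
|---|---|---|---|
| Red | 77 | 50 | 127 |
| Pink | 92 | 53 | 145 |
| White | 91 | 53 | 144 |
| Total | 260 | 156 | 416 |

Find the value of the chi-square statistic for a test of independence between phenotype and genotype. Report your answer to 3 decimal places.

Grand total N = 416.
Expected counts (row total × column total / N):
  Red, AA/Aa: 127×260/416 = 79.3750
  Red, aa: 127×156/416 = 47.6250
  Pink, AA/Aa: 145×260/416 = 90.6250
  Pink, aa: 145×156/416 = 54.3750
  White, AA/Aa: 144×260/416 = 90.0000
  White, aa: 144×156/416 = 54.0000
Contributions (O − E)²/E:
  (77 − 79.3750)²/79.3750 = 0.0711
  (50 − 47.6250)²/47.6250 = 0.1184
  (92 − 90.6250)²/90.6250 = 0.0209
  (53 − 54.3750)²/54.3750 = 0.0348
  (91 − 90.0000)²/90.0000 = 0.0111
  (53 − 54.0000)²/54.0000 = 0.0185
χ² = 0.0711 + 0.1184 + 0.0209 + 0.0348 + 0.0111 + 0.0185 = 0.275

0.275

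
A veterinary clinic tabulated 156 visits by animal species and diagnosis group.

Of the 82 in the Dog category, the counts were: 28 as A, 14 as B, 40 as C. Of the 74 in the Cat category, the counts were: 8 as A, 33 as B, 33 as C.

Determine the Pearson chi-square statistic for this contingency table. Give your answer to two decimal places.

19.10

Row totals: 82, 74. Column totals: 36, 47, 73. Grand total N = 156.
Expected counts (row total × column total / N):
  Dog, A: 82×36/156 = 18.923
  Dog, B: 82×47/156 = 24.705
  Dog, C: 82×73/156 = 38.372
  Cat, A: 74×36/156 = 17.077
  Cat, B: 74×47/156 = 22.295
  Cat, C: 74×73/156 = 34.628
Contributions (O − E)²/E:
  (28 − 18.923)²/18.923 = 4.3541
  (14 − 24.705)²/24.705 = 4.6386
  (40 − 38.372)²/38.372 = 0.0691
  (8 − 17.077)²/17.077 = 4.8247
  (33 − 22.295)²/22.295 = 5.1400
  (33 − 34.628)²/34.628 = 0.0765
χ² = 4.3541 + 4.6386 + 0.0691 + 4.8247 + 5.1400 + 0.0765 = 19.10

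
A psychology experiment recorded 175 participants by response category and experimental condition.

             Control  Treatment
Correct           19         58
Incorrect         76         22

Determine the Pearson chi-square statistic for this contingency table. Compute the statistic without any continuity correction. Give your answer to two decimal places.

Row totals: 77, 98. Column totals: 95, 80. Grand total N = 175.
Expected counts (row total × column total / N):
  Correct, Control: 77×95/175 = 41.800
  Correct, Treatment: 77×80/175 = 35.200
  Incorrect, Control: 98×95/175 = 53.200
  Incorrect, Treatment: 98×80/175 = 44.800
Contributions (O − E)²/E:
  (19 − 41.800)²/41.800 = 12.4364
  (58 − 35.200)²/35.200 = 14.7682
  (76 − 53.200)²/53.200 = 9.7714
  (22 − 44.800)²/44.800 = 11.6036
χ² = 12.4364 + 14.7682 + 9.7714 + 11.6036 = 48.58

48.58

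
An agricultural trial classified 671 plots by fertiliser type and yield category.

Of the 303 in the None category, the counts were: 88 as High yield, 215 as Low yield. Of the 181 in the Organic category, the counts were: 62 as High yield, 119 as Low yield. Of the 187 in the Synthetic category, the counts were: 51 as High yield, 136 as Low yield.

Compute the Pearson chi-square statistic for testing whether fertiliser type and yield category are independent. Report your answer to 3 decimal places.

2.356

Row totals: 303, 181, 187. Column totals: 201, 470. Grand total N = 671.
Expected counts (row total × column total / N):
  None, High yield: 303×201/671 = 90.7645
  None, Low yield: 303×470/671 = 212.2355
  Organic, High yield: 181×201/671 = 54.2191
  Organic, Low yield: 181×470/671 = 126.7809
  Synthetic, High yield: 187×201/671 = 56.0164
  Synthetic, Low yield: 187×470/671 = 130.9836
Contributions (O − E)²/E:
  (88 − 90.7645)²/90.7645 = 0.0842
  (215 − 212.2355)²/212.2355 = 0.0360
  (62 − 54.2191)²/54.2191 = 1.1166
  (119 − 126.7809)²/126.7809 = 0.4775
  (51 − 56.0164)²/56.0164 = 0.4492
  (136 − 130.9836)²/130.9836 = 0.1921
χ² = 0.0842 + 0.0360 + 1.1166 + 0.4775 + 0.4492 + 0.1921 = 2.356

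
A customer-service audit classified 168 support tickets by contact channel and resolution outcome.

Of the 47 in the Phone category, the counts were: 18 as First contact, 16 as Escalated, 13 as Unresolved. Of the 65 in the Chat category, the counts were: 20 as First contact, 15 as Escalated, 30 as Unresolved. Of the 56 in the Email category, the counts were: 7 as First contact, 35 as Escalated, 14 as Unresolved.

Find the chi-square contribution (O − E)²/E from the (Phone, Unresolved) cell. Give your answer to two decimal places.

Row total (Phone) = 47; column total (Unresolved) = 57; N = 168.
Expected count E = 47 × 57 / 168 = 15.9464.
Contribution = (O − E)²/E = (13 − 15.9464)² / 15.9464 = 0.54.

0.54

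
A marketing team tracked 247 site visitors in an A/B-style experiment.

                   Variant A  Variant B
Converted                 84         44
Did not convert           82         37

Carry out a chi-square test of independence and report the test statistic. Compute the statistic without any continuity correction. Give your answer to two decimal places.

0.30

Row totals: 128, 119. Column totals: 166, 81. Grand total N = 247.
Expected counts (row total × column total / N):
  Converted, Variant A: 128×166/247 = 86.0243
  Converted, Variant B: 128×81/247 = 41.9757
  Did not convert, Variant A: 119×166/247 = 79.9757
  Did not convert, Variant B: 119×81/247 = 39.0243
Contributions (O − E)²/E:
  (84 − 86.0243)²/86.0243 = 0.0476
  (44 − 41.9757)²/41.9757 = 0.0976
  (82 − 79.9757)²/79.9757 = 0.0512
  (37 − 39.0243)²/39.0243 = 0.1050
χ² = 0.0476 + 0.0976 + 0.0512 + 0.1050 = 0.30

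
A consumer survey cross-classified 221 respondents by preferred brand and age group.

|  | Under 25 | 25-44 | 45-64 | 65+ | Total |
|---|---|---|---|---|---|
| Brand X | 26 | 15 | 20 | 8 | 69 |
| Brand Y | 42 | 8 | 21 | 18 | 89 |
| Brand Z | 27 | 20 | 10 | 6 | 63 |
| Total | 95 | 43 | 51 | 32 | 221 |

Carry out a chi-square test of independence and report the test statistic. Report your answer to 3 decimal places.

16.870

Grand total N = 221.
Expected counts (row total × column total / N):
  Brand X, Under 25: 69×95/221 = 29.6606
  Brand X, 25-44: 69×43/221 = 13.4253
  Brand X, 45-64: 69×51/221 = 15.9231
  Brand X, 65+: 69×32/221 = 9.9910
  Brand Y, Under 25: 89×95/221 = 38.2579
  Brand Y, 25-44: 89×43/221 = 17.3167
  Brand Y, 45-64: 89×51/221 = 20.5385
  Brand Y, 65+: 89×32/221 = 12.8869
  Brand Z, Under 25: 63×95/221 = 27.0814
  Brand Z, 25-44: 63×43/221 = 12.2579
  Brand Z, 45-64: 63×51/221 = 14.5385
  Brand Z, 65+: 63×32/221 = 9.1222
Contributions (O − E)²/E:
  (26 − 29.6606)²/29.6606 = 0.4518
  (15 − 13.4253)²/13.4253 = 0.1847
  (20 − 15.9231)²/15.9231 = 1.0438
  (8 − 9.9910)²/9.9910 = 0.3968
  (42 − 38.2579)²/38.2579 = 0.3660
  (8 − 17.3167)²/17.3167 = 5.0126
  (21 − 20.5385)²/20.5385 = 0.0104
  (18 − 12.8869)²/12.8869 = 2.0287
  (27 − 27.0814)²/27.0814 = 0.0002
  (20 − 12.2579)²/12.2579 = 4.8899
  (10 − 14.5385)²/14.5385 = 1.4168
  (6 − 9.1222)²/9.1222 = 1.0686
χ² = 0.4518 + 0.1847 + 1.0438 + 0.3968 + 0.3660 + 5.0126 + 0.0104 + 2.0287 + 0.0002 + 4.8899 + 1.4168 + 1.0686 = 16.870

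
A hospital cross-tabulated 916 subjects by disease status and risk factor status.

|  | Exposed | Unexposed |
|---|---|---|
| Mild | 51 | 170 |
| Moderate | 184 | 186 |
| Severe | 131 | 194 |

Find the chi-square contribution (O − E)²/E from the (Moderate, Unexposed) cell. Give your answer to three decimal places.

Row total (Moderate) = 370; column total (Unexposed) = 550; N = 916.
Expected count E = 370 × 550 / 916 = 222.1616.
Contribution = (O − E)²/E = (186 − 222.1616)² / 222.1616 = 5.886.

5.886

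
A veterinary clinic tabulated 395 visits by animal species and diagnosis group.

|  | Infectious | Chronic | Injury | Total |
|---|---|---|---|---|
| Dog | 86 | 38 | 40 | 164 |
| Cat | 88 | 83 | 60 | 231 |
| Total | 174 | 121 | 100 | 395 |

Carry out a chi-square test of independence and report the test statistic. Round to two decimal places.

Grand total N = 395.
Expected counts (row total × column total / N):
  Dog, Infectious: 164×174/395 = 72.243
  Dog, Chronic: 164×121/395 = 50.238
  Dog, Injury: 164×100/395 = 41.519
  Cat, Infectious: 231×174/395 = 101.757
  Cat, Chronic: 231×121/395 = 70.762
  Cat, Injury: 231×100/395 = 58.481
Contributions (O − E)²/E:
  (86 − 72.243)²/72.243 = 2.6197
  (38 − 50.238)²/50.238 = 2.9812
  (40 − 41.519)²/41.519 = 0.0556
  (88 − 101.757)²/101.757 = 1.8599
  (83 − 70.762)²/70.762 = 2.1165
  (60 − 58.481)²/58.481 = 0.0395
χ² = 2.6197 + 2.9812 + 0.0556 + 1.8599 + 2.1165 + 0.0395 = 9.67

9.67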